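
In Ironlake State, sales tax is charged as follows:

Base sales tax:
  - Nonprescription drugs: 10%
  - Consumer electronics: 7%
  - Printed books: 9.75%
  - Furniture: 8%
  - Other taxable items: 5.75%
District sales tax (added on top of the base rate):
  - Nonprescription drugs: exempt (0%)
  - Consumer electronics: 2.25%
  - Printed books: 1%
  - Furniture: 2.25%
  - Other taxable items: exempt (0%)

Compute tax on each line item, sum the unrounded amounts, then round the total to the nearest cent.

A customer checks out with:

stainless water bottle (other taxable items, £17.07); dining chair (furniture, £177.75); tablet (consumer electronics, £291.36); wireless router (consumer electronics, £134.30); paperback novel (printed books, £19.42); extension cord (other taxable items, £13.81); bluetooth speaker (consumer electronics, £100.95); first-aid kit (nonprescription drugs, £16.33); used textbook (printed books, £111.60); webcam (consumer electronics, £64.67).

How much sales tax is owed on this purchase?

£90.41

Stainless water bottle £17.07: other taxable items → 5.75% + 0% district = 5.75% → £0.981525
Dining chair £177.75: furniture → 8% + 2.25% district = 10.25% → £18.219375
Tablet £291.36: consumer electronics → 7% + 2.25% district = 9.25% → £26.9508
Wireless router £134.30: consumer electronics → 7% + 2.25% district = 9.25% → £12.42275
Paperback novel £19.42: printed books → 9.75% + 1% district = 10.75% → £2.08765
Extension cord £13.81: other taxable items → 5.75% + 0% district = 5.75% → £0.794075
Bluetooth speaker £100.95: consumer electronics → 7% + 2.25% district = 9.25% → £9.337875
First-aid kit £16.33: nonprescription drugs → 10% + 0% district = 10% → £1.633
Used textbook £111.60: printed books → 9.75% + 1% district = 10.75% → £11.997
Webcam £64.67: consumer electronics → 7% + 2.25% district = 9.25% → £5.981975
Unrounded tax sum = £90.406025 → £90.41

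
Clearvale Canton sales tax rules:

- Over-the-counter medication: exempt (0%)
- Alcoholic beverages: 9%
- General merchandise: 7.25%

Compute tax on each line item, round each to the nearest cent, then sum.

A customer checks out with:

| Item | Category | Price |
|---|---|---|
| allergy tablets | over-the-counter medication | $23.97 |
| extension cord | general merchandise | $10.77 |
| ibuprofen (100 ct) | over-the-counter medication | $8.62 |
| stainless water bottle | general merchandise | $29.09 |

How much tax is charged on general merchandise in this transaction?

Extension cord $10.77: general merchandise → 7.25% → $0.78
Stainless water bottle $29.09: general merchandise → 7.25% → $2.11
Tax on general merchandise = $0.78 + $2.11 = $2.89

$2.89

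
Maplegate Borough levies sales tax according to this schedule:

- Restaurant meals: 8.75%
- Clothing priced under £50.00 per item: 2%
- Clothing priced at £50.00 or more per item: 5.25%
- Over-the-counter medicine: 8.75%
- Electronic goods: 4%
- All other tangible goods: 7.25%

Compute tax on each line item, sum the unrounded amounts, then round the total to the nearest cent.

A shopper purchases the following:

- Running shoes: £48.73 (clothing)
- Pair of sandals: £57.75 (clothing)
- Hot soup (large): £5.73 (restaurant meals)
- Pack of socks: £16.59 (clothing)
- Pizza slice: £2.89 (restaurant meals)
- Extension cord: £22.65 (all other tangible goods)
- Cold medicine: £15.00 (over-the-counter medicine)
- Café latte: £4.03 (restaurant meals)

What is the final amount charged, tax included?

£181.77

Running shoes £48.73: clothing, under £50.00 → 2% → £0.9746
Pair of sandals £57.75: clothing, £50.00 or more → 5.25% → £3.031875
Hot soup (large) £5.73: restaurant meals → 8.75% → £0.501375
Pack of socks £16.59: clothing, under £50.00 → 2% → £0.3318
Pizza slice £2.89: restaurant meals → 8.75% → £0.252875
Extension cord £22.65: all other tangible goods → 7.25% → £1.642125
Cold medicine £15.00: over-the-counter medicine → 8.75% → £1.3125
Café latte £4.03: restaurant meals → 8.75% → £0.352625
Subtotal = £173.37; unrounded tax = £8.399775 → £8.40; total due = £181.77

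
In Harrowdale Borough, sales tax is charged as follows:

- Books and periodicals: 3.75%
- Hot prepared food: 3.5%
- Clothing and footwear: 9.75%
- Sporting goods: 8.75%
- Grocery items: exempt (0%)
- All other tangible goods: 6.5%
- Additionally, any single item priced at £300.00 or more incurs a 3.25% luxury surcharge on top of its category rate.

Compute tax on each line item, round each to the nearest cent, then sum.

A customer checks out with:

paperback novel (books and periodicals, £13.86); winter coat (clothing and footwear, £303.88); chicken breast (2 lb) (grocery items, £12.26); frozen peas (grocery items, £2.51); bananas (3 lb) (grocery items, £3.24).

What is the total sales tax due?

£40.02

Paperback novel £13.86: books and periodicals → 3.75% → £0.52
Winter coat £303.88: clothing and footwear → 9.75% + 3.25% surcharge = 13% → £39.50
Chicken breast (2 lb) £12.26: grocery items → 0% → £0.00
Frozen peas £2.51: grocery items → 0% → £0.00
Bananas (3 lb) £3.24: grocery items → 0% → £0.00
Total tax = £0.52 + £39.50 = £40.02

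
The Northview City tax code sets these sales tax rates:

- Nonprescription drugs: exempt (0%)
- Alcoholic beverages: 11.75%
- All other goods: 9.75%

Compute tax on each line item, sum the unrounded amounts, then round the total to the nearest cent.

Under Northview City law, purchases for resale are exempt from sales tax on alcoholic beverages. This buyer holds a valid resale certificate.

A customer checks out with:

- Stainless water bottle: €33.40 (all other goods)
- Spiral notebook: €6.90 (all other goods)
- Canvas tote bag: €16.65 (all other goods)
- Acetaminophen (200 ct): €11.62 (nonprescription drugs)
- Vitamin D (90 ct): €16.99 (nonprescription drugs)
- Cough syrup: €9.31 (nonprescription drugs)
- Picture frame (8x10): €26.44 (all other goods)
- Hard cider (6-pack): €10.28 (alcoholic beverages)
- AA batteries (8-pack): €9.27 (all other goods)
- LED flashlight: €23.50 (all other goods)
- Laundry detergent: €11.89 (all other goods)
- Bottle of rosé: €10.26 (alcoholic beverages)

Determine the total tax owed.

Stainless water bottle €33.40: all other goods → 9.75% → €3.2565
Spiral notebook €6.90: all other goods → 9.75% → €0.67275
Canvas tote bag €16.65: all other goods → 9.75% → €1.623375
Acetaminophen (200 ct) €11.62: nonprescription drugs → 0% → €0.00
Vitamin D (90 ct) €16.99: nonprescription drugs → 0% → €0.00
Cough syrup €9.31: nonprescription drugs → 0% → €0.00
Picture frame (8x10) €26.44: all other goods → 9.75% → €2.5779
Hard cider (6-pack) €10.28: alcoholic beverages, buyer-exempt → 0% → €0.00
AA batteries (8-pack) €9.27: all other goods → 9.75% → €0.903825
LED flashlight €23.50: all other goods → 9.75% → €2.29125
Laundry detergent €11.89: all other goods → 9.75% → €1.159275
Bottle of rosé €10.26: alcoholic beverages, buyer-exempt → 0% → €0.00
Unrounded tax sum = €12.484875 → €12.48

€12.48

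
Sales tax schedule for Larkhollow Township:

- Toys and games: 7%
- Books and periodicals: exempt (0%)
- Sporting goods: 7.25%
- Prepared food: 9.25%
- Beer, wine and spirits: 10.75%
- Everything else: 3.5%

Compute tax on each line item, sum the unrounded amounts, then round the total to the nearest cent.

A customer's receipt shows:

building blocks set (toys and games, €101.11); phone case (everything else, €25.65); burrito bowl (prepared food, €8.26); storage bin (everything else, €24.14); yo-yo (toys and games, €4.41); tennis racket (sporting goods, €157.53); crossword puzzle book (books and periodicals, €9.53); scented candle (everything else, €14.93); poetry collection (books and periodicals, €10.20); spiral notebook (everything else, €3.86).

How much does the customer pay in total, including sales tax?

€381.59

Building blocks set €101.11: toys and games → 7% → €7.0777
Phone case €25.65: everything else → 3.5% → €0.89775
Burrito bowl €8.26: prepared food → 9.25% → €0.76405
Storage bin €24.14: everything else → 3.5% → €0.8449
Yo-yo €4.41: toys and games → 7% → €0.3087
Tennis racket €157.53: sporting goods → 7.25% → €11.420925
Crossword puzzle book €9.53: books and periodicals → 0% → €0.00
Scented candle €14.93: everything else → 3.5% → €0.52255
Poetry collection €10.20: books and periodicals → 0% → €0.00
Spiral notebook €3.86: everything else → 3.5% → €0.1351
Subtotal = €359.62; unrounded tax = €21.971675 → €21.97; total due = €381.59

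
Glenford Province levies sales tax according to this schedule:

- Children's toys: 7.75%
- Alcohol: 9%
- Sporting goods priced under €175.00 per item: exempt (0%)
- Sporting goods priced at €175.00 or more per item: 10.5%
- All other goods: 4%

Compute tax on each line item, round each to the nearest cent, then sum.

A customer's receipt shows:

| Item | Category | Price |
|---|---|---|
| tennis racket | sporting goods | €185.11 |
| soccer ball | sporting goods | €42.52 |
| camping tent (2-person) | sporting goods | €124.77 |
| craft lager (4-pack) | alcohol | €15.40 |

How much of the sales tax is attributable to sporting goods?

Tennis racket €185.11: sporting goods, €175.00 or more → 10.5% → €19.44
Soccer ball €42.52: sporting goods, under €175.00 → 0% → €0.00
Camping tent (2-person) €124.77: sporting goods, under €175.00 → 0% → €0.00
Tax on sporting goods = €19.44 + €0.00 + €0.00 = €19.44

€19.44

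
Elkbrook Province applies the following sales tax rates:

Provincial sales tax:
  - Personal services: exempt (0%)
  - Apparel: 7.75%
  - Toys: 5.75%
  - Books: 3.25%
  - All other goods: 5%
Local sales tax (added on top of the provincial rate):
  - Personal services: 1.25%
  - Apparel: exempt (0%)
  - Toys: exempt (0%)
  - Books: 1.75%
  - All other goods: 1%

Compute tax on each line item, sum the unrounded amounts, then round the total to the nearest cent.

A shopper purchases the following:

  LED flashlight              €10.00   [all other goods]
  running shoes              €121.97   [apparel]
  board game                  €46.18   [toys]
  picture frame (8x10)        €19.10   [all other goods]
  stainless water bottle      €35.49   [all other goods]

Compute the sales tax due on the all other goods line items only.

€3.88

LED flashlight €10.00: all other goods → 5% + 1% local = 6% → €0.60
Picture frame (8x10) €19.10: all other goods → 5% + 1% local = 6% → €1.146
Stainless water bottle €35.49: all other goods → 5% + 1% local = 6% → €2.1294
Tax on all other goods: unrounded sum = €3.8754 → €3.88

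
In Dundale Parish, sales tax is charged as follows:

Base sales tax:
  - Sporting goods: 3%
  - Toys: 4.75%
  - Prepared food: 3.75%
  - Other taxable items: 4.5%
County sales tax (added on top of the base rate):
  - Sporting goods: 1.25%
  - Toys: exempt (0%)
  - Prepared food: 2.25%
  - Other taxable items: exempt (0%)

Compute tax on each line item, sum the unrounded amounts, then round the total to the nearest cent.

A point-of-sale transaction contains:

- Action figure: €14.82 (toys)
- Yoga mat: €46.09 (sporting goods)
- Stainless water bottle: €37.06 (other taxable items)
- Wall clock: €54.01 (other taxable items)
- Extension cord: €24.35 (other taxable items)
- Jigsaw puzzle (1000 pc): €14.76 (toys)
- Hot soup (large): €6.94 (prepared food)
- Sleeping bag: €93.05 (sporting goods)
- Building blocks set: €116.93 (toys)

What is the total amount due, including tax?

Action figure €14.82: toys → 4.75% + 0% county = 4.75% → €0.70395
Yoga mat €46.09: sporting goods → 3% + 1.25% county = 4.25% → €1.958825
Stainless water bottle €37.06: other taxable items → 4.5% + 0% county = 4.5% → €1.6677
Wall clock €54.01: other taxable items → 4.5% + 0% county = 4.5% → €2.43045
Extension cord €24.35: other taxable items → 4.5% + 0% county = 4.5% → €1.09575
Jigsaw puzzle (1000 pc) €14.76: toys → 4.75% + 0% county = 4.75% → €0.7011
Hot soup (large) €6.94: prepared food → 3.75% + 2.25% county = 6% → €0.4164
Sleeping bag €93.05: sporting goods → 3% + 1.25% county = 4.25% → €3.954625
Building blocks set €116.93: toys → 4.75% + 0% county = 4.75% → €5.554175
Subtotal = €408.01; unrounded tax = €18.482975 → €18.48; total due = €426.49

€426.49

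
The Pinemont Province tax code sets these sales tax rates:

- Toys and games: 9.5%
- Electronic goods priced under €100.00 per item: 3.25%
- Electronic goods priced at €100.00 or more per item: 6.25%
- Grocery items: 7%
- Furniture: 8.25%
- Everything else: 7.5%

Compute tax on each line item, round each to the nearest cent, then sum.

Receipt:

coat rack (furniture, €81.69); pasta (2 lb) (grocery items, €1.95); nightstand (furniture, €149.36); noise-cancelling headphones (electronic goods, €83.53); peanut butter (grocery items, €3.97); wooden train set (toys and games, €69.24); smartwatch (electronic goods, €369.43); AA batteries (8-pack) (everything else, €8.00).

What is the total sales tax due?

Coat rack €81.69: furniture → 8.25% → €6.74
Pasta (2 lb) €1.95: grocery items → 7% → €0.14
Nightstand €149.36: furniture → 8.25% → €12.32
Noise-cancelling headphones €83.53: electronic goods, under €100.00 → 3.25% → €2.71
Peanut butter €3.97: grocery items → 7% → €0.28
Wooden train set €69.24: toys and games → 9.5% → €6.58
Smartwatch €369.43: electronic goods, €100.00 or more → 6.25% → €23.09
AA batteries (8-pack) €8.00: everything else → 7.5% → €0.60
Total tax = €6.74 + €0.14 + €12.32 + €2.71 + €0.28 + €6.58 + €23.09 + €0.60 = €52.46

€52.46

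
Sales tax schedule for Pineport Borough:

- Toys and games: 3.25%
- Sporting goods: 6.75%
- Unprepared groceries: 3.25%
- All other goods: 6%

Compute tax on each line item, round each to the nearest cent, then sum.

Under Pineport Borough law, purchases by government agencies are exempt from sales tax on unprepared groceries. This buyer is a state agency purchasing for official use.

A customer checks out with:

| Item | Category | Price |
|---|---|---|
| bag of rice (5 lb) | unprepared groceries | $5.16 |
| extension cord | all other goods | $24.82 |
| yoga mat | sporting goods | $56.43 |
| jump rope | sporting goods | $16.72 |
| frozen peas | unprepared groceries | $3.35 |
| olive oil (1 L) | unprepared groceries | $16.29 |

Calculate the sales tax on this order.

Bag of rice (5 lb) $5.16: unprepared groceries, buyer-exempt → 0% → $0.00
Extension cord $24.82: all other goods → 6% → $1.49
Yoga mat $56.43: sporting goods → 6.75% → $3.81
Jump rope $16.72: sporting goods → 6.75% → $1.13
Frozen peas $3.35: unprepared groceries, buyer-exempt → 0% → $0.00
Olive oil (1 L) $16.29: unprepared groceries, buyer-exempt → 0% → $0.00
Total tax = $1.49 + $3.81 + $1.13 = $6.43

$6.43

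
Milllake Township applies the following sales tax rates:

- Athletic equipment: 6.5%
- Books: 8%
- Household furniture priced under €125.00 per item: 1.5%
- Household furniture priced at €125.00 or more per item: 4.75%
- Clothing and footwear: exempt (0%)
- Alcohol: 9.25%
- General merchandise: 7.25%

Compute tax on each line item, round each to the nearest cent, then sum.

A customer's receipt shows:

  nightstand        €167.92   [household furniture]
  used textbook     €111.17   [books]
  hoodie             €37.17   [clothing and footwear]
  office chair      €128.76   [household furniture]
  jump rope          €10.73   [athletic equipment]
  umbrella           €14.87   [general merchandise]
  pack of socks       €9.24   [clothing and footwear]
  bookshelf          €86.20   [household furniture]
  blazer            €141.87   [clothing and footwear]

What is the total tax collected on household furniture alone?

€15.39

Nightstand €167.92: household furniture, €125.00 or more → 4.75% → €7.98
Office chair €128.76: household furniture, €125.00 or more → 4.75% → €6.12
Bookshelf €86.20: household furniture, under €125.00 → 1.5% → €1.29
Tax on household furniture = €7.98 + €6.12 + €1.29 = €15.39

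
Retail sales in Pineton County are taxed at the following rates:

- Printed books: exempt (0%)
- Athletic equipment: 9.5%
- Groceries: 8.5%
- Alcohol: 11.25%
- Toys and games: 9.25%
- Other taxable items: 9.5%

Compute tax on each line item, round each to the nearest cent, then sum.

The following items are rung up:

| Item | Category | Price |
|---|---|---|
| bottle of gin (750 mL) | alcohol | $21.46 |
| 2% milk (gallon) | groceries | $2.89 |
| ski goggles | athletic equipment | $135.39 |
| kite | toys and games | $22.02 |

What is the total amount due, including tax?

$199.32

Bottle of gin (750 mL) $21.46: alcohol → 11.25% → $2.41
2% milk (gallon) $2.89: groceries → 8.5% → $0.25
Ski goggles $135.39: athletic equipment → 9.5% → $12.86
Kite $22.02: toys and games → 9.25% → $2.04
Subtotal = $181.76; tax = $17.56; total due = $199.32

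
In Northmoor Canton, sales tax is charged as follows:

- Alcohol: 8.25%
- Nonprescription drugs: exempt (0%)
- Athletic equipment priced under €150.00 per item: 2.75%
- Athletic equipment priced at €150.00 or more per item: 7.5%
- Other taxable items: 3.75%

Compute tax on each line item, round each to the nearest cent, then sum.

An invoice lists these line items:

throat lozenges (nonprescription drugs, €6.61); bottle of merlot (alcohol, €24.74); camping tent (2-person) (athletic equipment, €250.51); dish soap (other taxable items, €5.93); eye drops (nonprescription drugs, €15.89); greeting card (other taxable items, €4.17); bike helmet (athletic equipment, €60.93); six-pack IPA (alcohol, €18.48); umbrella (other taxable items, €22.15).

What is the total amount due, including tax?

Throat lozenges €6.61: nonprescription drugs → 0% → €0.00
Bottle of merlot €24.74: alcohol → 8.25% → €2.04
Camping tent (2-person) €250.51: athletic equipment, €150.00 or more → 7.5% → €18.79
Dish soap €5.93: other taxable items → 3.75% → €0.22
Eye drops €15.89: nonprescription drugs → 0% → €0.00
Greeting card €4.17: other taxable items → 3.75% → €0.16
Bike helmet €60.93: athletic equipment, under €150.00 → 2.75% → €1.68
Six-pack IPA €18.48: alcohol → 8.25% → €1.52
Umbrella €22.15: other taxable items → 3.75% → €0.83
Subtotal = €409.41; tax = €25.24; total due = €434.65

€434.65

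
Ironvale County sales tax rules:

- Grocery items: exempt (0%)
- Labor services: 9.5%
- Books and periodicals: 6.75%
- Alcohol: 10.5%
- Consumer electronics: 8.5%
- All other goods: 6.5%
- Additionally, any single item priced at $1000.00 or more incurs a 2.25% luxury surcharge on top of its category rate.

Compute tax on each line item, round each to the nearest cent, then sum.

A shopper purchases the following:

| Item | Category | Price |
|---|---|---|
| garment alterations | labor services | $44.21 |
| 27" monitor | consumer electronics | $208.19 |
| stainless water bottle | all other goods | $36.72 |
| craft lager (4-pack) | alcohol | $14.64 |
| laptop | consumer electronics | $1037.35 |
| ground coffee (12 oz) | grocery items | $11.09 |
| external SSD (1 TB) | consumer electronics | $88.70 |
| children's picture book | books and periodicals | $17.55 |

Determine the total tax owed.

Garment alterations $44.21: labor services → 9.5% → $4.20
27" monitor $208.19: consumer electronics → 8.5% → $17.70
Stainless water bottle $36.72: all other goods → 6.5% → $2.39
Craft lager (4-pack) $14.64: alcohol → 10.5% → $1.54
Laptop $1037.35: consumer electronics → 8.5% + 2.25% surcharge = 10.75% → $111.52
Ground coffee (12 oz) $11.09: grocery items → 0% → $0.00
External SSD (1 TB) $88.70: consumer electronics → 8.5% → $7.54
Children's picture book $17.55: books and periodicals → 6.75% → $1.18
Total tax = $4.20 + $17.70 + $2.39 + $1.54 + $111.52 + $7.54 + $1.18 = $146.07

$146.07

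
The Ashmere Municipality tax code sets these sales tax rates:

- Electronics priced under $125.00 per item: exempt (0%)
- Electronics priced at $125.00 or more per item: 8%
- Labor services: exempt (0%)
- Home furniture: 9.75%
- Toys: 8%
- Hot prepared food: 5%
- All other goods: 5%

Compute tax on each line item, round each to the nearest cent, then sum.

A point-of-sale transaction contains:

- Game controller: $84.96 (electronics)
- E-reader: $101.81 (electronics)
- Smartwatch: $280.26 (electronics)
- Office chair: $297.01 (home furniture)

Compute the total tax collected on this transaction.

$51.38

Game controller $84.96: electronics, under $125.00 → 0% → $0.00
E-reader $101.81: electronics, under $125.00 → 0% → $0.00
Smartwatch $280.26: electronics, $125.00 or more → 8% → $22.42
Office chair $297.01: home furniture → 9.75% → $28.96
Total tax = $22.42 + $28.96 = $51.38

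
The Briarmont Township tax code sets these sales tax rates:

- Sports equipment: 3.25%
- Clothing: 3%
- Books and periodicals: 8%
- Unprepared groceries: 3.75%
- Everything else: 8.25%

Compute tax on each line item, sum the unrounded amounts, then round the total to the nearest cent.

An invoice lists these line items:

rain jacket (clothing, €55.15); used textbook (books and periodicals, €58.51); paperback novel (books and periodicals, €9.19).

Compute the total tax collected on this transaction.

Rain jacket €55.15: clothing → 3% → €1.6545
Used textbook €58.51: books and periodicals → 8% → €4.6808
Paperback novel €9.19: books and periodicals → 8% → €0.7352
Unrounded tax sum = €7.0705 → €7.07

€7.07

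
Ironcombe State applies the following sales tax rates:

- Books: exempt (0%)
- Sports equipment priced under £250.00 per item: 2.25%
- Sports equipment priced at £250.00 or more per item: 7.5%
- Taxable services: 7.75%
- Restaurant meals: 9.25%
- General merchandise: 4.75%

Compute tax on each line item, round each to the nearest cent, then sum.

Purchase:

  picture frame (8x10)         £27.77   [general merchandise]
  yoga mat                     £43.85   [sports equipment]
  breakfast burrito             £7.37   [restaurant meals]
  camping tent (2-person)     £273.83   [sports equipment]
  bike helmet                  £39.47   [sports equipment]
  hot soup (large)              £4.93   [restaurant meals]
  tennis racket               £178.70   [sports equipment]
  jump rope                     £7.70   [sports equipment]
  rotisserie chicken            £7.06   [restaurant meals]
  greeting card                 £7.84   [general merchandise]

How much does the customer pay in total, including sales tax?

Picture frame (8x10) £27.77: general merchandise → 4.75% → £1.32
Yoga mat £43.85: sports equipment, under £250.00 → 2.25% → £0.99
Breakfast burrito £7.37: restaurant meals → 9.25% → £0.68
Camping tent (2-person) £273.83: sports equipment, £250.00 or more → 7.5% → £20.54
Bike helmet £39.47: sports equipment, under £250.00 → 2.25% → £0.89
Hot soup (large) £4.93: restaurant meals → 9.25% → £0.46
Tennis racket £178.70: sports equipment, under £250.00 → 2.25% → £4.02
Jump rope £7.70: sports equipment, under £250.00 → 2.25% → £0.17
Rotisserie chicken £7.06: restaurant meals → 9.25% → £0.65
Greeting card £7.84: general merchandise → 4.75% → £0.37
Subtotal = £598.52; tax = £30.09; total due = £628.61

£628.61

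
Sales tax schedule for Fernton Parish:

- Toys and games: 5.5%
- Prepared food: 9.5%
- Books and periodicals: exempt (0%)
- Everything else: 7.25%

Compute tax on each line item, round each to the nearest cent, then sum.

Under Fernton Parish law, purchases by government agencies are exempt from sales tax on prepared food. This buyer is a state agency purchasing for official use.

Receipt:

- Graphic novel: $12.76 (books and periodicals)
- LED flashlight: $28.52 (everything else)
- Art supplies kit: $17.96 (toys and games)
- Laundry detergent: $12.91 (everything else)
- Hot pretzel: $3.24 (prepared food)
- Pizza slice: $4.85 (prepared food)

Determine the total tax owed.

$4.00

Graphic novel $12.76: books and periodicals → 0% → $0.00
LED flashlight $28.52: everything else → 7.25% → $2.07
Art supplies kit $17.96: toys and games → 5.5% → $0.99
Laundry detergent $12.91: everything else → 7.25% → $0.94
Hot pretzel $3.24: prepared food, buyer-exempt → 0% → $0.00
Pizza slice $4.85: prepared food, buyer-exempt → 0% → $0.00
Total tax = $2.07 + $0.99 + $0.94 = $4.00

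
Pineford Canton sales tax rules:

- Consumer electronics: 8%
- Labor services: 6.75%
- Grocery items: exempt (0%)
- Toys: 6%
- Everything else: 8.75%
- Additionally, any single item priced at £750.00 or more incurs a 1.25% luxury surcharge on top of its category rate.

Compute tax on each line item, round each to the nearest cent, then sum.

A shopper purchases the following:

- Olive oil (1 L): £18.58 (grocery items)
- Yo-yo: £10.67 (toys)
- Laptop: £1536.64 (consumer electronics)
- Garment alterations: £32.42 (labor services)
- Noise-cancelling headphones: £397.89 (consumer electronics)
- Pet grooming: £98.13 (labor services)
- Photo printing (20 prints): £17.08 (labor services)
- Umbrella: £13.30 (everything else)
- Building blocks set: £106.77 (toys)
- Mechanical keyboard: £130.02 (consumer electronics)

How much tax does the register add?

£202.54

Olive oil (1 L) £18.58: grocery items → 0% → £0.00
Yo-yo £10.67: toys → 6% → £0.64
Laptop £1536.64: consumer electronics → 8% + 1.25% surcharge = 9.25% → £142.14
Garment alterations £32.42: labor services → 6.75% → £2.19
Noise-cancelling headphones £397.89: consumer electronics → 8% → £31.83
Pet grooming £98.13: labor services → 6.75% → £6.62
Photo printing (20 prints) £17.08: labor services → 6.75% → £1.15
Umbrella £13.30: everything else → 8.75% → £1.16
Building blocks set £106.77: toys → 6% → £6.41
Mechanical keyboard £130.02: consumer electronics → 8% → £10.40
Total tax = £0.64 + £142.14 + £2.19 + £31.83 + £6.62 + £1.15 + £1.16 + £6.41 + £10.40 = £202.54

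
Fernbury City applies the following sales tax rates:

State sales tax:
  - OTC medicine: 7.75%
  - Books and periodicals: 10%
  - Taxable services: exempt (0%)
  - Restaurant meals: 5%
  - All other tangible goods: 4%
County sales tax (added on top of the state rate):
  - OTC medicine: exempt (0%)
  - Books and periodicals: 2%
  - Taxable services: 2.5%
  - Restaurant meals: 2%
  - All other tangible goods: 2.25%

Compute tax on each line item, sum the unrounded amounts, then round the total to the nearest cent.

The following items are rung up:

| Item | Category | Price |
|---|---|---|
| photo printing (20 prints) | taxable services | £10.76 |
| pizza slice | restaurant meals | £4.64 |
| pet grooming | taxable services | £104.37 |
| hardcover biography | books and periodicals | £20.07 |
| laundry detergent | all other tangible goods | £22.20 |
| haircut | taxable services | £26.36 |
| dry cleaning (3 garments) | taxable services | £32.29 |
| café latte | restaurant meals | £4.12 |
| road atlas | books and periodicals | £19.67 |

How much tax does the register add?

Photo printing (20 prints) £10.76: taxable services → 0% + 2.5% county = 2.5% → £0.269
Pizza slice £4.64: restaurant meals → 5% + 2% county = 7% → £0.3248
Pet grooming £104.37: taxable services → 0% + 2.5% county = 2.5% → £2.60925
Hardcover biography £20.07: books and periodicals → 10% + 2% county = 12% → £2.4084
Laundry detergent £22.20: all other tangible goods → 4% + 2.25% county = 6.25% → £1.3875
Haircut £26.36: taxable services → 0% + 2.5% county = 2.5% → £0.659
Dry cleaning (3 garments) £32.29: taxable services → 0% + 2.5% county = 2.5% → £0.80725
Café latte £4.12: restaurant meals → 5% + 2% county = 7% → £0.2884
Road atlas £19.67: books and periodicals → 10% + 2% county = 12% → £2.3604
Unrounded tax sum = £11.114 → £11.11

£11.11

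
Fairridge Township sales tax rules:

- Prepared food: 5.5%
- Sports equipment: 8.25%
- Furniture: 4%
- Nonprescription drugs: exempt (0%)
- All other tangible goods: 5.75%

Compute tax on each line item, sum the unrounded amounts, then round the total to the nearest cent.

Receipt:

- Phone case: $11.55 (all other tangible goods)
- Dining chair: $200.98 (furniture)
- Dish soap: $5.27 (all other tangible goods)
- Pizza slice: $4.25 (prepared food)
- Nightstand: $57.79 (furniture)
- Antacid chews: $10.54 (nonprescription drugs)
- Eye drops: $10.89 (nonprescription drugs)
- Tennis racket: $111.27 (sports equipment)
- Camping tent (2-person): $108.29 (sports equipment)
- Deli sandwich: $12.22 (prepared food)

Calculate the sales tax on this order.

Phone case $11.55: all other tangible goods → 5.75% → $0.664125
Dining chair $200.98: furniture → 4% → $8.0392
Dish soap $5.27: all other tangible goods → 5.75% → $0.303025
Pizza slice $4.25: prepared food → 5.5% → $0.23375
Nightstand $57.79: furniture → 4% → $2.3116
Antacid chews $10.54: nonprescription drugs → 0% → $0.00
Eye drops $10.89: nonprescription drugs → 0% → $0.00
Tennis racket $111.27: sports equipment → 8.25% → $9.179775
Camping tent (2-person) $108.29: sports equipment → 8.25% → $8.933925
Deli sandwich $12.22: prepared food → 5.5% → $0.6721
Unrounded tax sum = $30.3375 → $30.34

$30.34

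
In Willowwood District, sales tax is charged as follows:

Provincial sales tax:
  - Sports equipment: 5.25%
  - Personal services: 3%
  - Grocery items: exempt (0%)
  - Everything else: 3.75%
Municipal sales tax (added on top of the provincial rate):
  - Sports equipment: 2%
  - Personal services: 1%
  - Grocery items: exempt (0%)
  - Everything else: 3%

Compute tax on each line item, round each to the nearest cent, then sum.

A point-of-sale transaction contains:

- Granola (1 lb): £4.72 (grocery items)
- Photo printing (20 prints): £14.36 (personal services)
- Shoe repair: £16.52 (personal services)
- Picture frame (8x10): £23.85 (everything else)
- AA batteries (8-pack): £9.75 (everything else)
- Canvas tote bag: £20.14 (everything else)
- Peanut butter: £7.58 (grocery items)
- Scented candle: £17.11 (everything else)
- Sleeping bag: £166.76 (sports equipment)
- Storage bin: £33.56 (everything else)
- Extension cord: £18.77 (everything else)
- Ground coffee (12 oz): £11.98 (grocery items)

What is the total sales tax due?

Granola (1 lb) £4.72: grocery items → 0% + 0% municipal = 0% → £0.00
Photo printing (20 prints) £14.36: personal services → 3% + 1% municipal = 4% → £0.57
Shoe repair £16.52: personal services → 3% + 1% municipal = 4% → £0.66
Picture frame (8x10) £23.85: everything else → 3.75% + 3% municipal = 6.75% → £1.61
AA batteries (8-pack) £9.75: everything else → 3.75% + 3% municipal = 6.75% → £0.66
Canvas tote bag £20.14: everything else → 3.75% + 3% municipal = 6.75% → £1.36
Peanut butter £7.58: grocery items → 0% + 0% municipal = 0% → £0.00
Scented candle £17.11: everything else → 3.75% + 3% municipal = 6.75% → £1.15
Sleeping bag £166.76: sports equipment → 5.25% + 2% municipal = 7.25% → £12.09
Storage bin £33.56: everything else → 3.75% + 3% municipal = 6.75% → £2.27
Extension cord £18.77: everything else → 3.75% + 3% municipal = 6.75% → £1.27
Ground coffee (12 oz) £11.98: grocery items → 0% + 0% municipal = 0% → £0.00
Total tax = £0.57 + £0.66 + £1.61 + £0.66 + £1.36 + £1.15 + £12.09 + £2.27 + £1.27 = £21.64

£21.64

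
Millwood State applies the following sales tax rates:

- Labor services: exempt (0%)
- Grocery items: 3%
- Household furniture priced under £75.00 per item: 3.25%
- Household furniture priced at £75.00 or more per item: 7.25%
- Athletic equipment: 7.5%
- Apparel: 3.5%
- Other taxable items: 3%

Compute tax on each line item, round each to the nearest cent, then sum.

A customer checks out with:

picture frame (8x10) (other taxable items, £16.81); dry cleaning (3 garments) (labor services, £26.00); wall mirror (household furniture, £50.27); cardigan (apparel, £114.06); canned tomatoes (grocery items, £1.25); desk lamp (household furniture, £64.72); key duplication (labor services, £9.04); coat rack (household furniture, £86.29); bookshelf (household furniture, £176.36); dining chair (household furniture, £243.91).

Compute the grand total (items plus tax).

Picture frame (8x10) £16.81: other taxable items → 3% → £0.50
Dry cleaning (3 garments) £26.00: labor services → 0% → £0.00
Wall mirror £50.27: household furniture, under £75.00 → 3.25% → £1.63
Cardigan £114.06: apparel → 3.5% → £3.99
Canned tomatoes £1.25: grocery items → 3% → £0.04
Desk lamp £64.72: household furniture, under £75.00 → 3.25% → £2.10
Key duplication £9.04: labor services → 0% → £0.00
Coat rack £86.29: household furniture, £75.00 or more → 7.25% → £6.26
Bookshelf £176.36: household furniture, £75.00 or more → 7.25% → £12.79
Dining chair £243.91: household furniture, £75.00 or more → 7.25% → £17.68
Subtotal = £788.71; tax = £44.99; total due = £833.70

£833.70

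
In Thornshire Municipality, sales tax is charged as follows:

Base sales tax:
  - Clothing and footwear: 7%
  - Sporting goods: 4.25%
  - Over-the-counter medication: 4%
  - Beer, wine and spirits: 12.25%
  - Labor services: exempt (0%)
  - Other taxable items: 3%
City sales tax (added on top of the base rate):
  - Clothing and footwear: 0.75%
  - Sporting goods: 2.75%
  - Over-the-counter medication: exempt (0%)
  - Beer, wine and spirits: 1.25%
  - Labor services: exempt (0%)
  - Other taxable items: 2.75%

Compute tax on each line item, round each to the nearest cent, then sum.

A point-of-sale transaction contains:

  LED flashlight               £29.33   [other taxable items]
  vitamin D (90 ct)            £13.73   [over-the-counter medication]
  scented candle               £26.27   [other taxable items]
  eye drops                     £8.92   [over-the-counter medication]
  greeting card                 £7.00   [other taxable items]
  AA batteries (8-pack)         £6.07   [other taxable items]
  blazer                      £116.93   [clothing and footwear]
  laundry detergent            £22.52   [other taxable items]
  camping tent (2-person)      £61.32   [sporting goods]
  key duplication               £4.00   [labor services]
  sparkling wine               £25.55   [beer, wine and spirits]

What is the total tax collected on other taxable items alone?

LED flashlight £29.33: other taxable items → 3% + 2.75% city = 5.75% → £1.69
Scented candle £26.27: other taxable items → 3% + 2.75% city = 5.75% → £1.51
Greeting card £7.00: other taxable items → 3% + 2.75% city = 5.75% → £0.40
AA batteries (8-pack) £6.07: other taxable items → 3% + 2.75% city = 5.75% → £0.35
Laundry detergent £22.52: other taxable items → 3% + 2.75% city = 5.75% → £1.29
Tax on other taxable items = £1.69 + £1.51 + £0.40 + £0.35 + £1.29 = £5.24

£5.24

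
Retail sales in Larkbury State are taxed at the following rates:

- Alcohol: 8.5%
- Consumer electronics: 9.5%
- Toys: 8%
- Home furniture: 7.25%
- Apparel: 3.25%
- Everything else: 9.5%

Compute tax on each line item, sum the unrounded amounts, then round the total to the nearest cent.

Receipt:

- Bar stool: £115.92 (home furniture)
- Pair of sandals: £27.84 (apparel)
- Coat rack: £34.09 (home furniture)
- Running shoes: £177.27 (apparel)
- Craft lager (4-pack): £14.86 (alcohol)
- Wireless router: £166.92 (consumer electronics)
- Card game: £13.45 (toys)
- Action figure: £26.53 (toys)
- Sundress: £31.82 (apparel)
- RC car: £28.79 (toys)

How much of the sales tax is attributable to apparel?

Pair of sandals £27.84: apparel → 3.25% → £0.9048
Running shoes £177.27: apparel → 3.25% → £5.761275
Sundress £31.82: apparel → 3.25% → £1.03415
Tax on apparel: unrounded sum = £7.700225 → £7.70

£7.70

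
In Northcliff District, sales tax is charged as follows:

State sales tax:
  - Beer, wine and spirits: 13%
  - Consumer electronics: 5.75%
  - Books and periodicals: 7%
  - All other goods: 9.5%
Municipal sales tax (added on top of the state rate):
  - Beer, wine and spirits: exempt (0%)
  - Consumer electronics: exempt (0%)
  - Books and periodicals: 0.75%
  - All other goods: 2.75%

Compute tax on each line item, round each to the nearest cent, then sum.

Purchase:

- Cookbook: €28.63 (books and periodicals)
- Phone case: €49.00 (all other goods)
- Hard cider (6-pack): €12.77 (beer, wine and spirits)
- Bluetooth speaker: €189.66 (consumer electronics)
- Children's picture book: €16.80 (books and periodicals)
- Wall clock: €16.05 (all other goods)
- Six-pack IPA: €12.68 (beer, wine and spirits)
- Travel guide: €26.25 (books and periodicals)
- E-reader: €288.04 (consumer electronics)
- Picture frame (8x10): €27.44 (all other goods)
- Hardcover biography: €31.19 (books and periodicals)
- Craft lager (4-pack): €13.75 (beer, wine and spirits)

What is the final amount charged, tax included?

Cookbook €28.63: books and periodicals → 7% + 0.75% municipal = 7.75% → €2.22
Phone case €49.00: all other goods → 9.5% + 2.75% municipal = 12.25% → €6.00
Hard cider (6-pack) €12.77: beer, wine and spirits → 13% + 0% municipal = 13% → €1.66
Bluetooth speaker €189.66: consumer electronics → 5.75% + 0% municipal = 5.75% → €10.91
Children's picture book €16.80: books and periodicals → 7% + 0.75% municipal = 7.75% → €1.30
Wall clock €16.05: all other goods → 9.5% + 2.75% municipal = 12.25% → €1.97
Six-pack IPA €12.68: beer, wine and spirits → 13% + 0% municipal = 13% → €1.65
Travel guide €26.25: books and periodicals → 7% + 0.75% municipal = 7.75% → €2.03
E-reader €288.04: consumer electronics → 5.75% + 0% municipal = 5.75% → €16.56
Picture frame (8x10) €27.44: all other goods → 9.5% + 2.75% municipal = 12.25% → €3.36
Hardcover biography €31.19: books and periodicals → 7% + 0.75% municipal = 7.75% → €2.42
Craft lager (4-pack) €13.75: beer, wine and spirits → 13% + 0% municipal = 13% → €1.79
Subtotal = €712.26; tax = €51.87; total due = €764.13

€764.13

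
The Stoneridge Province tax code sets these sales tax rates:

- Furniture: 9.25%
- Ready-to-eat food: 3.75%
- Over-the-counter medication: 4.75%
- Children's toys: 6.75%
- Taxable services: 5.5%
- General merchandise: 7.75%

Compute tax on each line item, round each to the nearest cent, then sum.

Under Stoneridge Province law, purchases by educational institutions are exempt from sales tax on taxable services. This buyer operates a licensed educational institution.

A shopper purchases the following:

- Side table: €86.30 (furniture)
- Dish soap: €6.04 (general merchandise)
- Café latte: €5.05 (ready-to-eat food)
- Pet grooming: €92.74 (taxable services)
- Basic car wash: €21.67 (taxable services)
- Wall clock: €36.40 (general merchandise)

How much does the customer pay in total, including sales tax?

Side table €86.30: furniture → 9.25% → €7.98
Dish soap €6.04: general merchandise → 7.75% → €0.47
Café latte €5.05: ready-to-eat food → 3.75% → €0.19
Pet grooming €92.74: taxable services, buyer-exempt → 0% → €0.00
Basic car wash €21.67: taxable services, buyer-exempt → 0% → €0.00
Wall clock €36.40: general merchandise → 7.75% → €2.82
Subtotal = €248.20; tax = €11.46; total due = €259.66

€259.66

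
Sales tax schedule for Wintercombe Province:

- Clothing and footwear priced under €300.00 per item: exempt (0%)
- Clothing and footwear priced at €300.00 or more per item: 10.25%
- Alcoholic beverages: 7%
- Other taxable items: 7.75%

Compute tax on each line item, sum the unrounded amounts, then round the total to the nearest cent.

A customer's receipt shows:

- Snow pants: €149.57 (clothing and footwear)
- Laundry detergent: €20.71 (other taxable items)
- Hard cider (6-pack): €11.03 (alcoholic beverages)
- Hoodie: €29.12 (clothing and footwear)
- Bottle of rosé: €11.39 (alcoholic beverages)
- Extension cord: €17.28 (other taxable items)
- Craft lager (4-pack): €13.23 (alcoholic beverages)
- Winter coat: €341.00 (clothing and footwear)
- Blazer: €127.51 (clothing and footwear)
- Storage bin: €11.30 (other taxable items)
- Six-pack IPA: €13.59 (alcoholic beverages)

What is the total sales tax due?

€42.22

Snow pants €149.57: clothing and footwear, under €300.00 → 0% → €0.00
Laundry detergent €20.71: other taxable items → 7.75% → €1.605025
Hard cider (6-pack) €11.03: alcoholic beverages → 7% → €0.7721
Hoodie €29.12: clothing and footwear, under €300.00 → 0% → €0.00
Bottle of rosé €11.39: alcoholic beverages → 7% → €0.7973
Extension cord €17.28: other taxable items → 7.75% → €1.3392
Craft lager (4-pack) €13.23: alcoholic beverages → 7% → €0.9261
Winter coat €341.00: clothing and footwear, €300.00 or more → 10.25% → €34.9525
Blazer €127.51: clothing and footwear, under €300.00 → 0% → €0.00
Storage bin €11.30: other taxable items → 7.75% → €0.87575
Six-pack IPA €13.59: alcoholic beverages → 7% → €0.9513
Unrounded tax sum = €42.219275 → €42.22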